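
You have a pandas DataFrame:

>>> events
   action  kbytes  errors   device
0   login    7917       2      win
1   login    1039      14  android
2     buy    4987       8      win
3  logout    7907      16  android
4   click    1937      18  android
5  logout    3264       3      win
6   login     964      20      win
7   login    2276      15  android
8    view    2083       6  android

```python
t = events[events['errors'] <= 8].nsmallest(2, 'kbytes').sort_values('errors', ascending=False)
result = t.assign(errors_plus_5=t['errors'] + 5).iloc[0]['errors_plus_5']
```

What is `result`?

filter rows where errors <= 8:
   action  kbytes  errors   device
0   login    7917       2      win
2     buy    4987       8      win
5  logout    3264       3      win
8    view    2083       6  android
take 2 rows with smallest kbytes:
   action  kbytes  errors   device
8    view    2083       6  android
5  logout    3264       3      win
sort by errors descending:
   action  kbytes  errors   device
8    view    2083       6  android
5  logout    3264       3      win
add column errors_plus_5 = t['errors'] + 5:
   action  kbytes  errors   device  errors_plus_5
8    view    2083       6  android             11
5  logout    3264       3      win              8
So iloc[0]['errors_plus_5'] = 11.

11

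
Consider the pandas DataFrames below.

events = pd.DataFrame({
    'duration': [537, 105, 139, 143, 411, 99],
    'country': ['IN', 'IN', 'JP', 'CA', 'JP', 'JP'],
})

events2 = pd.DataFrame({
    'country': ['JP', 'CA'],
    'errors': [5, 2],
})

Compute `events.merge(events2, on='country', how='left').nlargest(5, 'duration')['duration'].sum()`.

merge on 'country' (how='left') → 6 rows:
   duration country  errors
0       537      IN     NaN
1       105      IN     NaN
2       139      JP     5.0
3       143      CA     2.0
4       411      JP     5.0
5        99      JP     5.0
take 5 rows with largest duration:
   duration country  errors
0       537      IN     NaN
4       411      JP     5.0
3       143      CA     2.0
2       139      JP     5.0
1       105      IN     NaN
Finally, sum of column 'duration' = 1335.

1335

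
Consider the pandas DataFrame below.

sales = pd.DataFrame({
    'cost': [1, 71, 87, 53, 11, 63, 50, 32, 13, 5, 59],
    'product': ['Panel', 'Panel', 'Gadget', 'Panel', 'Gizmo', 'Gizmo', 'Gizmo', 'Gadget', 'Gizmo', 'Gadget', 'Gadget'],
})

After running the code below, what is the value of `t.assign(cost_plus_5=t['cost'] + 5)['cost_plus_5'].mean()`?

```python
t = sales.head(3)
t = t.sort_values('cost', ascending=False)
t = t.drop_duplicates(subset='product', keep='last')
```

49.0

take first 3 rows:
   cost product
0     1   Panel
1    71   Panel
2    87  Gadget
sort by cost descending:
   cost product
2    87  Gadget
1    71   Panel
0     1   Panel
drop duplicate product (keep=last):
   cost product
2    87  Gadget
0     1   Panel
add column cost_plus_5 = t['cost'] + 5:
   cost product  cost_plus_5
2    87  Gadget           92
0     1   Panel            6
So mean() = 49.0.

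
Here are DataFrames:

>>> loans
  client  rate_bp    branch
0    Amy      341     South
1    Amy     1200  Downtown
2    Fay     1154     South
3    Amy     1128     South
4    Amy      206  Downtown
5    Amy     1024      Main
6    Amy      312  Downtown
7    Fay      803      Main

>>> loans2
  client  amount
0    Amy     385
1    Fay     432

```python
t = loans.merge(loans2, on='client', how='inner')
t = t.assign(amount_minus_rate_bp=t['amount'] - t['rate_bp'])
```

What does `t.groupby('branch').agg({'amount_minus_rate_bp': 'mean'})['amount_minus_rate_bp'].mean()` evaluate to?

merge on 'client' (how='inner') → 8 rows:
  client  rate_bp    branch  amount
0    Amy      341     South     385
1    Amy     1200  Downtown     385
2    Fay     1154     South     432
3    Amy     1128     South     385
4    Amy      206  Downtown     385
5    Amy     1024      Main     385
6    Amy      312  Downtown     385
7    Fay      803      Main     432
add column amount_minus_rate_bp = t['amount'] - t['rate_bp']:
  client  rate_bp    branch  amount  amount_minus_rate_bp
0    Amy      341     South     385                    44
1    Amy     1200  Downtown     385                  -815
2    Fay     1154     South     432                  -722
3    Amy     1128     South     385                  -743
4    Amy      206  Downtown     385                   179
5    Amy     1024      Main     385                  -639
6    Amy      312  Downtown     385                    73
7    Fay      803      Main     432                  -371
group by branch, mean of amount_minus_rate_bp:
          amount_minus_rate_bp
branch                        
Downtown           -187.666667
Main               -505.000000
South              -473.666667

-388.777777778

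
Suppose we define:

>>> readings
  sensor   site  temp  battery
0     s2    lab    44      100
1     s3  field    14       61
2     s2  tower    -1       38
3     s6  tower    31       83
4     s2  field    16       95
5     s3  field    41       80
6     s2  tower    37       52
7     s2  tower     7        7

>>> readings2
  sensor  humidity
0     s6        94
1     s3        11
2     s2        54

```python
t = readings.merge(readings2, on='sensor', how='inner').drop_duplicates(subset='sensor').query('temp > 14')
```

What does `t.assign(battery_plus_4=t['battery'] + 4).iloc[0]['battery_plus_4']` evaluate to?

merge on 'sensor' (how='inner') → 8 rows:
  sensor   site  temp  battery  humidity
0     s2    lab    44      100        54
1     s3  field    14       61        11
2     s2  tower    -1       38        54
3     s6  tower    31       83        94
4     s2  field    16       95        54
5     s3  field    41       80        11
6     s2  tower    37       52        54
7     s2  tower     7        7        54
drop duplicate sensor (keep=first):
  sensor   site  temp  battery  humidity
0     s2    lab    44      100        54
1     s3  field    14       61        11
3     s6  tower    31       83        94
filter rows where temp > 14:
  sensor   site  temp  battery  humidity
0     s2    lab    44      100        54
3     s6  tower    31       83        94
add column battery_plus_4 = t['battery'] + 4:
  sensor   site  temp  battery  humidity  battery_plus_4
0     s2    lab    44      100        54             104
3     s6  tower    31       83        94              87

104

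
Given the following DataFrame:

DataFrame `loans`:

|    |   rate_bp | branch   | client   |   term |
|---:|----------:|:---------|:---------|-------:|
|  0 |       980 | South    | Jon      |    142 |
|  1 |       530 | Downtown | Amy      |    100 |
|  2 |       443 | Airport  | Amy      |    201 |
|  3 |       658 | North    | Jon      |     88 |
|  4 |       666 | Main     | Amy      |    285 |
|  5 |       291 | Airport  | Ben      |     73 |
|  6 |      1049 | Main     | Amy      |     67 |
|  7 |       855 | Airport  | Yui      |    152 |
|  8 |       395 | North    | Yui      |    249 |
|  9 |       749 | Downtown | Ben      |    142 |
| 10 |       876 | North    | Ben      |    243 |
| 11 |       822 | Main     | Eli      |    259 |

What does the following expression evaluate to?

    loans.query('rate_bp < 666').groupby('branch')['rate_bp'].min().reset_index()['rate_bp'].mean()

filter rows where rate_bp < 666:
   rate_bp    branch client  term
1      530  Downtown    Amy   100
2      443   Airport    Amy   201
3      658     North    Jon    88
5      291   Airport    Ben    73
8      395     North    Yui   249
group by branch, min of rate_bp:
branch
Airport     291
Downtown    530
North       395
Name: rate_bp, dtype: int64
reset_index():
     branch  rate_bp
0   Airport      291
1  Downtown      530
2     North      395
Taking the mean of column 'rate_bp' gives 405.333333333.

405.333333333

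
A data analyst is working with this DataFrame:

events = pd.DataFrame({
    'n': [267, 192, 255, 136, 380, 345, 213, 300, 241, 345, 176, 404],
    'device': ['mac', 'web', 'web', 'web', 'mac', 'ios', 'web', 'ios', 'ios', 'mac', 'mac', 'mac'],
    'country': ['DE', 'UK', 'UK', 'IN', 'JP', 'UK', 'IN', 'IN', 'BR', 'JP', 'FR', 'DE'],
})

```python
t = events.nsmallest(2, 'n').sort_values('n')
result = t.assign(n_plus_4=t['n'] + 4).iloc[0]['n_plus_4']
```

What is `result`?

take 2 rows with smallest n:
      n device country
3   136    web      IN
10  176    mac      FR
sort by n:
      n device country
3   136    web      IN
10  176    mac      FR
add column n_plus_4 = t['n'] + 4:
      n device country  n_plus_4
3   136    web      IN       140
10  176    mac      FR       180
value at position 0, column 'n_plus_4' → 140

140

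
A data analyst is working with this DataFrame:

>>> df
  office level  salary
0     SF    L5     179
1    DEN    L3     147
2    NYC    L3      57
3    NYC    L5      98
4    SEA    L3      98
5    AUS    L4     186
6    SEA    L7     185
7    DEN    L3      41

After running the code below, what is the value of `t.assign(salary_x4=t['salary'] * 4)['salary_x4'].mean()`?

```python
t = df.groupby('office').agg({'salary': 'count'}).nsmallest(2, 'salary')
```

4.0

group by office, count of salary:
        salary
office        
AUS          1
DEN          2
NYC          2
SEA          2
SF           1
take 2 rows with smallest salary:
        salary
office        
AUS          1
SF           1
add column salary_x4 = t['salary'] * 4:
        salary  salary_x4
office                   
AUS          1          4
SF           1          4
The mean of column 'salary_x4' is 4.0.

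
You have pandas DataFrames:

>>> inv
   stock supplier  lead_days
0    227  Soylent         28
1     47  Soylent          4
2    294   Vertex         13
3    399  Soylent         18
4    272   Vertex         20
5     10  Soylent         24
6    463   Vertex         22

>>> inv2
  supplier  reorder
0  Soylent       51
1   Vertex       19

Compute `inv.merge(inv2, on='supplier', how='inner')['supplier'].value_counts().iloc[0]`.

4

merge on 'supplier' (how='inner') → 7 rows:
   stock supplier  lead_days  reorder
0    227  Soylent         28       51
1     47  Soylent          4       51
2    294   Vertex         13       19
3    399  Soylent         18       51
4    272   Vertex         20       19
5     10  Soylent         24       51
6    463   Vertex         22       19
value_counts of supplier:
supplier
Soylent    4
Vertex     3
Name: count, dtype: int64
Hence 4.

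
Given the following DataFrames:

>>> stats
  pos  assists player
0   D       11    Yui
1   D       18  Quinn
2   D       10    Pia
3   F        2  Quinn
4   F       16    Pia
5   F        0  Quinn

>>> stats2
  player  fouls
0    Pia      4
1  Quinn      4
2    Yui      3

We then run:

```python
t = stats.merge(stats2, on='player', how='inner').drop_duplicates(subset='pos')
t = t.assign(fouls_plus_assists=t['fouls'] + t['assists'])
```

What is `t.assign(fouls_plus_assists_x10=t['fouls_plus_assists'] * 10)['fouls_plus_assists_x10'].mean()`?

merge on 'player' (how='inner') → 6 rows:
  pos  assists player  fouls
0   D       11    Yui      3
1   D       18  Quinn      4
2   D       10    Pia      4
3   F        2  Quinn      4
4   F       16    Pia      4
5   F        0  Quinn      4
drop duplicate pos (keep=first):
  pos  assists player  fouls
0   D       11    Yui      3
3   F        2  Quinn      4
add column fouls_plus_assists = t['fouls'] + t['assists']:
  pos  assists player  fouls  fouls_plus_assists
0   D       11    Yui      3                  14
3   F        2  Quinn      4                   6
add column fouls_plus_assists_x10 = t['fouls_plus_assists'] * 10:
  pos  assists player  fouls  fouls_plus_assists  fouls_plus_assists_x10
0   D       11    Yui      3                  14                     140
3   F        2  Quinn      4                   6                      60

100.0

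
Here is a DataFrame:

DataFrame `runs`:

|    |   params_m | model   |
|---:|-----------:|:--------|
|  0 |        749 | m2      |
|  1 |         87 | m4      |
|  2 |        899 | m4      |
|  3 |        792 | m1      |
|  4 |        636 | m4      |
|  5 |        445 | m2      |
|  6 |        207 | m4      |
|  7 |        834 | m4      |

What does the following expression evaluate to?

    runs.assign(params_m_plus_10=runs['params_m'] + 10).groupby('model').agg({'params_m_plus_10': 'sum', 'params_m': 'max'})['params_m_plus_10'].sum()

4729

add column params_m_plus_10 = runs['params_m'] + 10:
   params_m model  params_m_plus_10
0       749    m2               759
1        87    m4                97
2       899    m4               909
3       792    m1               802
4       636    m4               646
5       445    m2               455
6       207    m4               217
7       834    m4               844
group by model: sum(params_m_plus_10), max(params_m):
       params_m_plus_10  params_m
model                            
m1                  802       792
m2                 1214       749
m4                 2713       899
Hence 4729.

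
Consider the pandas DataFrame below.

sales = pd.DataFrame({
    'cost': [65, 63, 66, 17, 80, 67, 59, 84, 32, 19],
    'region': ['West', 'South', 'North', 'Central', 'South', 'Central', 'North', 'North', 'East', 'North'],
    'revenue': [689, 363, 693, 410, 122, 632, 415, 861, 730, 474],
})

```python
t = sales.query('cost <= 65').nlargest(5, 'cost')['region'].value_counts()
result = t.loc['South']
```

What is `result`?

1

filter rows where cost <= 65:
   cost   region  revenue
0    65     West      689
1    63    South      363
3    17  Central      410
6    59    North      415
8    32     East      730
9    19    North      474
take 5 rows with largest cost:
   cost region  revenue
0    65   West      689
1    63  South      363
6    59  North      415
8    32   East      730
9    19  North      474
value_counts of region:
region
North    2
West     1
South    1
East     1
Name: count, dtype: int64
Taking the value at index 'South' gives 1.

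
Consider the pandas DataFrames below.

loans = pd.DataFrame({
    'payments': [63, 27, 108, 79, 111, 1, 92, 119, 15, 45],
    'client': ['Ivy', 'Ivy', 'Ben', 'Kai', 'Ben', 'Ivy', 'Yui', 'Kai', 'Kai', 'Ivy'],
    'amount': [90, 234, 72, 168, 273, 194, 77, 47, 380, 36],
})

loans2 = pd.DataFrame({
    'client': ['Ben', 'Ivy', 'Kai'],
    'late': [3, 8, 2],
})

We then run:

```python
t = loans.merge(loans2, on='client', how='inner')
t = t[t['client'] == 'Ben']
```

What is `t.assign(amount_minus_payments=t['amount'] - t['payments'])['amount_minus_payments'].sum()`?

126

merge on 'client' (how='inner') → 9 rows:
   payments client  amount  late
0        63    Ivy      90     8
1        27    Ivy     234     8
2       108    Ben      72     3
3        79    Kai     168     2
4       111    Ben     273     3
5         1    Ivy     194     8
6       119    Kai      47     2
7        15    Kai     380     2
8        45    Ivy      36     8
filter rows where client == 'Ben':
   payments client  amount  late
2       108    Ben      72     3
4       111    Ben     273     3
add column amount_minus_payments = t['amount'] - t['payments']:
   payments client  amount  late  amount_minus_payments
2       108    Ben      72     3                    -36
4       111    Ben     273     3                    162
So sum() = 126.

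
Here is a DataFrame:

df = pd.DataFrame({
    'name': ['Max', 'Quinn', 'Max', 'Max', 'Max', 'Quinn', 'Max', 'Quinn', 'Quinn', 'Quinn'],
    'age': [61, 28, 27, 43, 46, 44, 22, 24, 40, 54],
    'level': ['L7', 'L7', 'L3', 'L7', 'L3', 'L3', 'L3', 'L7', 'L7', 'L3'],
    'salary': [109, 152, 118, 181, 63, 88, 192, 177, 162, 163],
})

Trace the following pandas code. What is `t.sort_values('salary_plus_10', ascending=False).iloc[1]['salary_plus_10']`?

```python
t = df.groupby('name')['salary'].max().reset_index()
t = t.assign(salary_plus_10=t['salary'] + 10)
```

187

group by name, max of salary:
name
Max      192
Quinn    177
Name: salary, dtype: int64
reset_index():
    name  salary
0    Max     192
1  Quinn     177
add column salary_plus_10 = t['salary'] + 10:
    name  salary  salary_plus_10
0    Max     192             202
1  Quinn     177             187
sort by salary_plus_10 descending:
    name  salary  salary_plus_10
0    Max     192             202
1  Quinn     177             187
Finally, value at position 1, column 'salary_plus_10' = 187.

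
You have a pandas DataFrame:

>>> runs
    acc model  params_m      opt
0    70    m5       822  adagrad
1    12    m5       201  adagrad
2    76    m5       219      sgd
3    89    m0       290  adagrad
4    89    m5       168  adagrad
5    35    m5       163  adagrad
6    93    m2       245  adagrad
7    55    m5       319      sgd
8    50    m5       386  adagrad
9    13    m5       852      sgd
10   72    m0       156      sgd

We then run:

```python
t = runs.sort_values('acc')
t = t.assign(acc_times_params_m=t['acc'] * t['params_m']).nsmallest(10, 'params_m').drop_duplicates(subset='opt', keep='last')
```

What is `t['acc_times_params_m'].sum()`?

sort by acc:
    acc model  params_m      opt
1    12    m5       201  adagrad
9    13    m5       852      sgd
5    35    m5       163  adagrad
8    50    m5       386  adagrad
7    55    m5       319      sgd
0    70    m5       822  adagrad
10   72    m0       156      sgd
2    76    m5       219      sgd
3    89    m0       290  adagrad
4    89    m5       168  adagrad
6    93    m2       245  adagrad
add column acc_times_params_m = t['acc'] * t['params_m']:
    acc model  params_m      opt  acc_times_params_m
1    12    m5       201  adagrad                2412
9    13    m5       852      sgd               11076
5    35    m5       163  adagrad                5705
8    50    m5       386  adagrad               19300
7    55    m5       319      sgd               17545
0    70    m5       822  adagrad               57540
10   72    m0       156      sgd               11232
2    76    m5       219      sgd               16644
3    89    m0       290  adagrad               25810
4    89    m5       168  adagrad               14952
6    93    m2       245  adagrad               22785
take 10 rows with smallest params_m:
    acc model  params_m      opt  acc_times_params_m
10   72    m0       156      sgd               11232
5    35    m5       163  adagrad                5705
4    89    m5       168  adagrad               14952
1    12    m5       201  adagrad                2412
2    76    m5       219      sgd               16644
6    93    m2       245  adagrad               22785
3    89    m0       290  adagrad               25810
7    55    m5       319      sgd               17545
8    50    m5       386  adagrad               19300
0    70    m5       822  adagrad               57540
drop duplicate opt (keep=last):
   acc model  params_m      opt  acc_times_params_m
7   55    m5       319      sgd               17545
0   70    m5       822  adagrad               57540
Reading off the sum of column 'acc_times_params_m', we get 75085.

75085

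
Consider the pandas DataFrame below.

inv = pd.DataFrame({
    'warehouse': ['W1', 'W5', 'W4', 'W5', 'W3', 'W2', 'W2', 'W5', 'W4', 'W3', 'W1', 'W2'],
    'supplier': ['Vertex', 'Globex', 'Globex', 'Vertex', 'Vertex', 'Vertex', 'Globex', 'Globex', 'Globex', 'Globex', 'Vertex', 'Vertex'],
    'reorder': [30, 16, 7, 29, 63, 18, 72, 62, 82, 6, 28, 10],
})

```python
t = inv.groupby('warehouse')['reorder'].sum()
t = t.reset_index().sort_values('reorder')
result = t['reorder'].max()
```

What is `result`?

group by warehouse, sum of reorder:
warehouse
W1     58
W2    100
W3     69
W4     89
W5    107
Name: reorder, dtype: int64
reset_index():
  warehouse  reorder
0        W1       58
1        W2      100
2        W3       69
3        W4       89
4        W5      107
sort by reorder:
  warehouse  reorder
0        W1       58
2        W3       69
3        W4       89
1        W2      100
4        W5      107
Taking the max of column 'reorder' gives 107.

107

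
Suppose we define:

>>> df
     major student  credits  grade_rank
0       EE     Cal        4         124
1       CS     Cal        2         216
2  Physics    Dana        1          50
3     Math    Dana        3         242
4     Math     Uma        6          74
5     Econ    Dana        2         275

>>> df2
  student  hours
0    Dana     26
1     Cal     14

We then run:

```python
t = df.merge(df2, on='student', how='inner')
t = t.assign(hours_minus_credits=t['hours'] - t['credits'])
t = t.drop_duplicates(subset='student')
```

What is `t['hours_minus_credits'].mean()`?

17.5

merge on 'student' (how='inner') → 5 rows:
     major student  credits  grade_rank  hours
0       EE     Cal        4         124     14
1       CS     Cal        2         216     14
2  Physics    Dana        1          50     26
3     Math    Dana        3         242     26
4     Econ    Dana        2         275     26
add column hours_minus_credits = t['hours'] - t['credits']:
     major student  credits  grade_rank  hours  hours_minus_credits
0       EE     Cal        4         124     14                   10
1       CS     Cal        2         216     14                   12
2  Physics    Dana        1          50     26                   25
3     Math    Dana        3         242     26                   23
4     Econ    Dana        2         275     26                   24
drop duplicate student (keep=first):
     major student  credits  grade_rank  hours  hours_minus_credits
0       EE     Cal        4         124     14                   10
2  Physics    Dana        1          50     26                   25
Then the mean of column 'hours_minus_credits': 17.5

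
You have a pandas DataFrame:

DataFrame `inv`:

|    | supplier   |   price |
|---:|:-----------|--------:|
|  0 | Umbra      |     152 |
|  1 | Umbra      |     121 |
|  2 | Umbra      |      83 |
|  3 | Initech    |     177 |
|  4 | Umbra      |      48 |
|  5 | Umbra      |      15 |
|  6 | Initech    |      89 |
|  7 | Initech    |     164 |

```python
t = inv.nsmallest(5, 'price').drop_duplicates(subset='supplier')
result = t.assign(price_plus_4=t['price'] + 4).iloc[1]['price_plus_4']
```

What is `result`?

93

take 5 rows with smallest price:
  supplier  price
5    Umbra     15
4    Umbra     48
2    Umbra     83
6  Initech     89
1    Umbra    121
drop duplicate supplier (keep=first):
  supplier  price
5    Umbra     15
6  Initech     89
add column price_plus_4 = t['price'] + 4:
  supplier  price  price_plus_4
5    Umbra     15            19
6  Initech     89            93
So iloc[1]['price_plus_4'] = 93.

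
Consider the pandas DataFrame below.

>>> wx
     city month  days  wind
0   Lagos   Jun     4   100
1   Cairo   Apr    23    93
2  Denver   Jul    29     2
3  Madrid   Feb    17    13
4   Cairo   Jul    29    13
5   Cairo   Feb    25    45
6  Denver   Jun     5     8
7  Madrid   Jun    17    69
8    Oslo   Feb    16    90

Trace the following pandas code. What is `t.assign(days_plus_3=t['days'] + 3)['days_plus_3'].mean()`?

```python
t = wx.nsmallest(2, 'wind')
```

take 2 rows with smallest wind:
     city month  days  wind
2  Denver   Jul    29     2
6  Denver   Jun     5     8
add column days_plus_3 = t['days'] + 3:
     city month  days  wind  days_plus_3
2  Denver   Jul    29     2           32
6  Denver   Jun     5     8            8
Finally, mean of column 'days_plus_3' = 20.0.

20.0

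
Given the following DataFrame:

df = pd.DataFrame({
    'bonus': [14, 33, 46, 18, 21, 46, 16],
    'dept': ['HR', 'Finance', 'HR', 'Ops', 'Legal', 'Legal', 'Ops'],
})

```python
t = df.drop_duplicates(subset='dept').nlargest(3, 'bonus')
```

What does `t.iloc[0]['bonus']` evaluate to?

33

drop duplicate dept (keep=first):
   bonus     dept
0     14       HR
1     33  Finance
3     18      Ops
4     21    Legal
take 3 rows with largest bonus:
   bonus     dept
1     33  Finance
4     21    Legal
3     18      Ops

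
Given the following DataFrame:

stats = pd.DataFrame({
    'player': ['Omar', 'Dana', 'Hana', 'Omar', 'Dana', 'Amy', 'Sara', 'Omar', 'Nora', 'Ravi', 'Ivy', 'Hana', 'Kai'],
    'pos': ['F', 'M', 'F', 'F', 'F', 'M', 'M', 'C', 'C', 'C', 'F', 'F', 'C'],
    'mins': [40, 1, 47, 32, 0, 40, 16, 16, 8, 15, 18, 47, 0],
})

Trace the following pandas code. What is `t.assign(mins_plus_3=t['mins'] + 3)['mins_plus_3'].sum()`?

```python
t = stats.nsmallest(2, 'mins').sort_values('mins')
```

6

take 2 rows with smallest mins:
   player pos  mins
4    Dana   F     0
12    Kai   C     0
sort by mins:
   player pos  mins
4    Dana   F     0
12    Kai   C     0
add column mins_plus_3 = t['mins'] + 3:
   player pos  mins  mins_plus_3
4    Dana   F     0            3
12    Kai   C     0            3
Finally, sum of column 'mins_plus_3' = 6.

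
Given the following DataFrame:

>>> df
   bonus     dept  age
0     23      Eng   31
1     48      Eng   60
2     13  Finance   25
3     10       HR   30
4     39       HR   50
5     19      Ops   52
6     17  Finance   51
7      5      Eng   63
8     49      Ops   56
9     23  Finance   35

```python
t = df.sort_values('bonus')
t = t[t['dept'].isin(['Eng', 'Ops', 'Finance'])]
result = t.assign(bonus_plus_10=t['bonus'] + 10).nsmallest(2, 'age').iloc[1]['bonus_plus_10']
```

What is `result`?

33

sort by bonus:
   bonus     dept  age
7      5      Eng   63
3     10       HR   30
2     13  Finance   25
6     17  Finance   51
5     19      Ops   52
0     23      Eng   31
9     23  Finance   35
4     39       HR   50
1     48      Eng   60
8     49      Ops   56
filter rows where dept in ['Eng', 'Ops', 'Finance']:
   bonus     dept  age
7      5      Eng   63
2     13  Finance   25
6     17  Finance   51
5     19      Ops   52
0     23      Eng   31
9     23  Finance   35
1     48      Eng   60
8     49      Ops   56
add column bonus_plus_10 = t['bonus'] + 10:
   bonus     dept  age  bonus_plus_10
7      5      Eng   63             15
2     13  Finance   25             23
6     17  Finance   51             27
5     19      Ops   52             29
0     23      Eng   31             33
9     23  Finance   35             33
1     48      Eng   60             58
8     49      Ops   56             59
take 2 rows with smallest age:
   bonus     dept  age  bonus_plus_10
2     13  Finance   25             23
0     23      Eng   31             33
value at position 1, column 'bonus_plus_10' → 33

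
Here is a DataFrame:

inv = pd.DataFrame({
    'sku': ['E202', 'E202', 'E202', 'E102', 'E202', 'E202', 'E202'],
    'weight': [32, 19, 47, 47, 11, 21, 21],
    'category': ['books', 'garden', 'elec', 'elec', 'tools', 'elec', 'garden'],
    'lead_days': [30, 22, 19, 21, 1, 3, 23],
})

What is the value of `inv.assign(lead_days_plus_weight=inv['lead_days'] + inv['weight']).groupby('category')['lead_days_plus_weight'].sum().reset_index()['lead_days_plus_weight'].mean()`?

79.25

add column lead_days_plus_weight = inv['lead_days'] + inv['weight']:
    sku  weight category  lead_days  lead_days_plus_weight
0  E202      32    books         30                     62
1  E202      19   garden         22                     41
2  E202      47     elec         19                     66
3  E102      47     elec         21                     68
4  E202      11    tools          1                     12
5  E202      21     elec          3                     24
6  E202      21   garden         23                     44
group by category, sum of lead_days_plus_weight:
category
books      62
elec      158
garden     85
tools      12
Name: lead_days_plus_weight, dtype: int64
reset_index():
  category  lead_days_plus_weight
0    books                     62
1     elec                    158
2   garden                     85
3    tools                     12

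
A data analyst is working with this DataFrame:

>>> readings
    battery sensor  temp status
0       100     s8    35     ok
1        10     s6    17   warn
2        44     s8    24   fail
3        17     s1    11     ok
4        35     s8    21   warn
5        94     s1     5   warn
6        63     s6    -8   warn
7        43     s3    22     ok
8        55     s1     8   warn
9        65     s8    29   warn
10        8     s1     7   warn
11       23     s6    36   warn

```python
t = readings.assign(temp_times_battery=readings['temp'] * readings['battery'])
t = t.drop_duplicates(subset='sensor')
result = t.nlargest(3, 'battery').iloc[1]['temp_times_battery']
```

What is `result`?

946

add column temp_times_battery = readings['temp'] * readings['battery']:
    battery sensor  temp status  temp_times_battery
0       100     s8    35     ok                3500
1        10     s6    17   warn                 170
2        44     s8    24   fail                1056
3        17     s1    11     ok                 187
4        35     s8    21   warn                 735
5        94     s1     5   warn                 470
6        63     s6    -8   warn                -504
7        43     s3    22     ok                 946
8        55     s1     8   warn                 440
9        65     s8    29   warn                1885
10        8     s1     7   warn                  56
11       23     s6    36   warn                 828
drop duplicate sensor (keep=first):
   battery sensor  temp status  temp_times_battery
0      100     s8    35     ok                3500
1       10     s6    17   warn                 170
3       17     s1    11     ok                 187
7       43     s3    22     ok                 946
take 3 rows with largest battery:
   battery sensor  temp status  temp_times_battery
0      100     s8    35     ok                3500
7       43     s3    22     ok                 946
3       17     s1    11     ok                 187
Taking the value at position 1, column 'temp_times_battery' gives 946.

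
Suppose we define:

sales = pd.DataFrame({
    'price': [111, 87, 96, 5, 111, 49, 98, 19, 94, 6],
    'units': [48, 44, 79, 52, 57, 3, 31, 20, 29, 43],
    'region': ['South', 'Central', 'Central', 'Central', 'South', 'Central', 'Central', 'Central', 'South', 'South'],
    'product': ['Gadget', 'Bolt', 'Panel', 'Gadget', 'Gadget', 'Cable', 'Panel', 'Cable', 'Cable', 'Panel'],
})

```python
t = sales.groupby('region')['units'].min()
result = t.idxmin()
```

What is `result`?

Central

group by region, min of units:
region
Central     3
South      29
Name: units, dtype: int64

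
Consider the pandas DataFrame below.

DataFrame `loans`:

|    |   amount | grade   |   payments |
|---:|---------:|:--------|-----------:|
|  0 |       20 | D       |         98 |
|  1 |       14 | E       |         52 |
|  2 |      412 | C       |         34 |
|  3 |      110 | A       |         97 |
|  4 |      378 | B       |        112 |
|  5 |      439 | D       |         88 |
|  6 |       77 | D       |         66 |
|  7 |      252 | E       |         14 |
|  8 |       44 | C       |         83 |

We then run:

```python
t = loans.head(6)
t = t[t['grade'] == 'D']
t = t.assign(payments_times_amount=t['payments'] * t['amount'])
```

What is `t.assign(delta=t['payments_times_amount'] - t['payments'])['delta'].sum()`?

40406

take first 6 rows:
   amount grade  payments
0      20     D        98
1      14     E        52
2     412     C        34
3     110     A        97
4     378     B       112
5     439     D        88
filter rows where grade == 'D':
   amount grade  payments
0      20     D        98
5     439     D        88
add column payments_times_amount = t['payments'] * t['amount']:
   amount grade  payments  payments_times_amount
0      20     D        98                   1960
5     439     D        88                  38632
add column delta = t['payments_times_amount'] - t['payments']:
   amount grade  payments  payments_times_amount  delta
0      20     D        98                   1960   1862
5     439     D        88                  38632  38544
Reading off the sum of column 'delta', we get 40406.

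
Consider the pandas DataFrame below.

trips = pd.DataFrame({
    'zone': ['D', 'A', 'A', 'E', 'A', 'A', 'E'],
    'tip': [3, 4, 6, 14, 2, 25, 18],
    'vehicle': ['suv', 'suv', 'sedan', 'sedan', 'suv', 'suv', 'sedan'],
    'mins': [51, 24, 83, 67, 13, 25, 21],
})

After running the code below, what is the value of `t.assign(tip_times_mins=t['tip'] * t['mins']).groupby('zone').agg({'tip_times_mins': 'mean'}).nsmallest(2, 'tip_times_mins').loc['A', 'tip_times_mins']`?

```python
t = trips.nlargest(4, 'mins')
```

561.5

take 4 rows with largest mins:
  zone  tip vehicle  mins
2    A    6   sedan    83
3    E   14   sedan    67
0    D    3     suv    51
5    A   25     suv    25
add column tip_times_mins = t['tip'] * t['mins']:
  zone  tip vehicle  mins  tip_times_mins
2    A    6   sedan    83             498
3    E   14   sedan    67             938
0    D    3     suv    51             153
5    A   25     suv    25             625
group by zone, mean of tip_times_mins:
      tip_times_mins
zone                
A              561.5
D              153.0
E              938.0
take 2 rows with smallest tip_times_mins:
      tip_times_mins
zone                
D              153.0
A              561.5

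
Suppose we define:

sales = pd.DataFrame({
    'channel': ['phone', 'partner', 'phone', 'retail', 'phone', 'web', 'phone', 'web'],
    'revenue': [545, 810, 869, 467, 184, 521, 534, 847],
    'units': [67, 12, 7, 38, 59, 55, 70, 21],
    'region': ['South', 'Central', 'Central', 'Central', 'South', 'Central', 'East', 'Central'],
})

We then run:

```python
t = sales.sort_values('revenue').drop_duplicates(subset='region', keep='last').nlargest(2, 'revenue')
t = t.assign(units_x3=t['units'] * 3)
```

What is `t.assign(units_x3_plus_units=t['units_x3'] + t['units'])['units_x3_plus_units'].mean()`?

148.0

sort by revenue:
   channel  revenue  units   region
4    phone      184     59    South
3   retail      467     38  Central
5      web      521     55  Central
6    phone      534     70     East
0    phone      545     67    South
1  partner      810     12  Central
7      web      847     21  Central
2    phone      869      7  Central
drop duplicate region (keep=last):
  channel  revenue  units   region
6   phone      534     70     East
0   phone      545     67    South
2   phone      869      7  Central
take 2 rows with largest revenue:
  channel  revenue  units   region
2   phone      869      7  Central
0   phone      545     67    South
add column units_x3 = t['units'] * 3:
  channel  revenue  units   region  units_x3
2   phone      869      7  Central        21
0   phone      545     67    South       201
add column units_x3_plus_units = t['units_x3'] + t['units']:
  channel  revenue  units   region  units_x3  units_x3_plus_units
2   phone      869      7  Central        21                   28
0   phone      545     67    South       201                  268
Reading off the mean of column 'units_x3_plus_units', we get 148.0.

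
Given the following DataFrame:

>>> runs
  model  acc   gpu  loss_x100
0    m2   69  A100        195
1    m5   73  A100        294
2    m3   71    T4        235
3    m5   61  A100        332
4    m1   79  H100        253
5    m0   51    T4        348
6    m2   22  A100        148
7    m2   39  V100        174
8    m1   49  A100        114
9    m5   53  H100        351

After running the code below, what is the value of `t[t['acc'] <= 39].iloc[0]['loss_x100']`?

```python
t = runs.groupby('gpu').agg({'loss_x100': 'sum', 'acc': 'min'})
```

1083

group by gpu: sum(loss_x100), min(acc):
      loss_x100  acc
gpu                 
A100       1083   22
H100        604   53
T4          583   51
V100        174   39
filter rows where acc <= 39:
      loss_x100  acc
gpu                 
A100       1083   22
V100        174   39
Finally, value at position 0, column 'loss_x100' = 1083.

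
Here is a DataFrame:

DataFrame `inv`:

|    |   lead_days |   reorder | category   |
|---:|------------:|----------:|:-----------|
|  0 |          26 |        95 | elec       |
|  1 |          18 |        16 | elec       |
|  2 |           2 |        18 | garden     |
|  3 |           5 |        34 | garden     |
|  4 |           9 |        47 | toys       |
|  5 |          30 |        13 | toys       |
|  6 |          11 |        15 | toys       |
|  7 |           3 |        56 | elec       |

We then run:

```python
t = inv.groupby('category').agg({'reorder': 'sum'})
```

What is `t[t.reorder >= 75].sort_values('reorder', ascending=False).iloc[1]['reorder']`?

75

group by category, sum of reorder:
          reorder
category         
elec          167
garden         52
toys           75
filter rows where reorder >= 75:
          reorder
category         
elec          167
toys           75
sort by reorder descending:
          reorder
category         
elec          167
toys           75
Then the value at position 1, column 'reorder': 75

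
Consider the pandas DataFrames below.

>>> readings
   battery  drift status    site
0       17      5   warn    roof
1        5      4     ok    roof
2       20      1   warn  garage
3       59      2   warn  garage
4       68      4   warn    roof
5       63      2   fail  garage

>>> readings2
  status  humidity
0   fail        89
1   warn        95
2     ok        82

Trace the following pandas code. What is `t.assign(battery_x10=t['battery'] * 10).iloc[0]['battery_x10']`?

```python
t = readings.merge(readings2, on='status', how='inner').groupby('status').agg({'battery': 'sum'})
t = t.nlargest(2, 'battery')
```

merge on 'status' (how='inner') → 6 rows:
   battery  drift status    site  humidity
0       17      5   warn    roof        95
1        5      4     ok    roof        82
2       20      1   warn  garage        95
3       59      2   warn  garage        95
4       68      4   warn    roof        95
5       63      2   fail  garage        89
group by status, sum of battery:
        battery
status         
fail         63
ok            5
warn        164
take 2 rows with largest battery:
        battery
status         
warn        164
fail         63
add column battery_x10 = t['battery'] * 10:
        battery  battery_x10
status                      
warn        164         1640
fail         63          630
Reading off the value at position 0, column 'battery_x10', we get 1640.

1640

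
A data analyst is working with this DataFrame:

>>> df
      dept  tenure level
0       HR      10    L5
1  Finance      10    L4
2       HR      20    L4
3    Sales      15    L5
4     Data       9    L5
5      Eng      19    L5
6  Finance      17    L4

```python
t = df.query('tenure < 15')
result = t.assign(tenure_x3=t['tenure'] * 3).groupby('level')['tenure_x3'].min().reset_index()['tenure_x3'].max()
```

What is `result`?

filter rows where tenure < 15:
      dept  tenure level
0       HR      10    L5
1  Finance      10    L4
4     Data       9    L5
add column tenure_x3 = t['tenure'] * 3:
      dept  tenure level  tenure_x3
0       HR      10    L5         30
1  Finance      10    L4         30
4     Data       9    L5         27
group by level, min of tenure_x3:
level
L4    30
L5    27
Name: tenure_x3, dtype: int64
reset_index():
  level  tenure_x3
0    L4         30
1    L5         27

30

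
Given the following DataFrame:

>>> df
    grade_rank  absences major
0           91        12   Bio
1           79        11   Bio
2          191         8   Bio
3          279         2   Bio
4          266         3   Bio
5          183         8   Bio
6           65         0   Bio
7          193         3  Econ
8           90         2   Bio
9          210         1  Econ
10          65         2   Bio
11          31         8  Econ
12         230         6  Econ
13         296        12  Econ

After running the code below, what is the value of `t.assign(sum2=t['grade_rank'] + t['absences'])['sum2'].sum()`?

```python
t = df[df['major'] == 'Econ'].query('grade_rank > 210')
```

544

filter rows where major == 'Econ':
    grade_rank  absences major
7          193         3  Econ
9          210         1  Econ
11          31         8  Econ
12         230         6  Econ
13         296        12  Econ
filter rows where grade_rank > 210:
    grade_rank  absences major
12         230         6  Econ
13         296        12  Econ
add column sum2 = t['grade_rank'] + t['absences']:
    grade_rank  absences major  sum2
12         230         6  Econ   236
13         296        12  Econ   308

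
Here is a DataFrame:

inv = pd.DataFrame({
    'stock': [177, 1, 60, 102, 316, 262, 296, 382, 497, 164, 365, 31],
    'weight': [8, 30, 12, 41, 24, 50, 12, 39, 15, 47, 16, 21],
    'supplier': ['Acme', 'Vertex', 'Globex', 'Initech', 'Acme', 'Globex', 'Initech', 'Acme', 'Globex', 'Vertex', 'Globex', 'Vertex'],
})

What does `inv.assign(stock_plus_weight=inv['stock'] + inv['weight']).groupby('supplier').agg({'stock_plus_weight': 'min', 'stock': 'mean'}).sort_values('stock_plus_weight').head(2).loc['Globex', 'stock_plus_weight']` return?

72

add column stock_plus_weight = inv['stock'] + inv['weight']:
    stock  weight supplier  stock_plus_weight
0     177       8     Acme                185
1       1      30   Vertex                 31
2      60      12   Globex                 72
3     102      41  Initech                143
4     316      24     Acme                340
5     262      50   Globex                312
6     296      12  Initech                308
7     382      39     Acme                421
8     497      15   Globex                512
9     164      47   Vertex                211
10    365      16   Globex                381
11     31      21   Vertex                 52
group by supplier: min(stock_plus_weight), mean(stock):
          stock_plus_weight       stock
supplier                               
Acme                    185  291.666667
Globex                   72  296.000000
Initech                 143  199.000000
Vertex                   31   65.333333
sort by stock_plus_weight:
          stock_plus_weight       stock
supplier                               
Vertex                   31   65.333333
Globex                   72  296.000000
Initech                 143  199.000000
Acme                    185  291.666667
take first 2 rows:
          stock_plus_weight       stock
supplier                               
Vertex                   31   65.333333
Globex                   72  296.000000
Taking the value at row 'Globex', column 'stock_plus_weight' gives 72.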